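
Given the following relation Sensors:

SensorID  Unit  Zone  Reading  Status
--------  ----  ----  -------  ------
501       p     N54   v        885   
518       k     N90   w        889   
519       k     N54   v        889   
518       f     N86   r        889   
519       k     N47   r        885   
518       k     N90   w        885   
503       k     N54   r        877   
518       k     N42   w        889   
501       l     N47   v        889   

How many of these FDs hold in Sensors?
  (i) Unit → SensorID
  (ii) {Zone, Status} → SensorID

(i) Unit → SensorID: Unit=k: 6 rows → SensorID takes values {518, 519, 503} — violation — fails.
(ii) {Zone, Status} → SensorID: every LHS value maps to a single RHS value — holds.
1 of the 2 dependencies holds.

1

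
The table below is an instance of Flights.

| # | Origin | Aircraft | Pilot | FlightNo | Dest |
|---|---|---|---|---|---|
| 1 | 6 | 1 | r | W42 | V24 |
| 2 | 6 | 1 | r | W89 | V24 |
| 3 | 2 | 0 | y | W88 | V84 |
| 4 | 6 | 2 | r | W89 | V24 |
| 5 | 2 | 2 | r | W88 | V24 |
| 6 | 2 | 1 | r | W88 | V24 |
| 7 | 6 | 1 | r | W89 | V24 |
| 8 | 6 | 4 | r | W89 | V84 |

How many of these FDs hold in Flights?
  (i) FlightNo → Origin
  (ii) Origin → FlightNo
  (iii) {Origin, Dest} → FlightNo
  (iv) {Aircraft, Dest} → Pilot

(i) FlightNo → Origin: every LHS value maps to a single RHS value — holds.
(ii) Origin → FlightNo: Origin=6: rows 1, 2, 4, 7, 8 → FlightNo takes values {W42, W89} — violation — fails.
(iii) {Origin, Dest} → FlightNo: (Origin=6, Dest=V24): rows 1, 2, 4, 7 → FlightNo takes values {W42, W89} — violation — fails.
(iv) {Aircraft, Dest} → Pilot: every LHS value maps to a single RHS value — holds.
2 of the 4 dependencies hold.

2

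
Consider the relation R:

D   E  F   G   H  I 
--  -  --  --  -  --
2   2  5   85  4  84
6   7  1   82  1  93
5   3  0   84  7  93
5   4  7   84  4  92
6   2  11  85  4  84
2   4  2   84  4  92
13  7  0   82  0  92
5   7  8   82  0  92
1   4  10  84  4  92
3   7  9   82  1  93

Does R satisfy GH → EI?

Yes

(G=85, H=4): 2 rows → {E,I} = (2, 84), (2, 84) ✓
(G=82, H=1): 2 rows → {E,I} = (7, 93), (7, 93) ✓
(G=84, H=7): 1 row → {E,I} = (3, 93) ✓
(G=84, H=4): 3 rows → {E,I} = (4, 92), (4, 92), (4, 92) ✓
(G=82, H=0): 2 rows → {E,I} = (7, 92), (7, 92) ✓
Every GH value is associated with a single EI value, so GH → EI holds.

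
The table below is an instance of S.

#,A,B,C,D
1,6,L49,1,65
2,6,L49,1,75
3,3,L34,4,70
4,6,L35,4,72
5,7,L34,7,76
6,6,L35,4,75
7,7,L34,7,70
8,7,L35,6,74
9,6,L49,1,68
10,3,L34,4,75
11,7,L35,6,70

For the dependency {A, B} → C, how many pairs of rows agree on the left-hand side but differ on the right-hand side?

(A=6, B=L49): all 3 rows agree on C — 0 pairs.
(A=3, B=L34): all 2 rows agree on C — 0 pairs.
(A=6, B=L35): all 2 rows agree on C — 0 pairs.
(A=7, B=L34): all 2 rows agree on C — 0 pairs.
(A=7, B=L35): all 2 rows agree on C — 0 pairs.

0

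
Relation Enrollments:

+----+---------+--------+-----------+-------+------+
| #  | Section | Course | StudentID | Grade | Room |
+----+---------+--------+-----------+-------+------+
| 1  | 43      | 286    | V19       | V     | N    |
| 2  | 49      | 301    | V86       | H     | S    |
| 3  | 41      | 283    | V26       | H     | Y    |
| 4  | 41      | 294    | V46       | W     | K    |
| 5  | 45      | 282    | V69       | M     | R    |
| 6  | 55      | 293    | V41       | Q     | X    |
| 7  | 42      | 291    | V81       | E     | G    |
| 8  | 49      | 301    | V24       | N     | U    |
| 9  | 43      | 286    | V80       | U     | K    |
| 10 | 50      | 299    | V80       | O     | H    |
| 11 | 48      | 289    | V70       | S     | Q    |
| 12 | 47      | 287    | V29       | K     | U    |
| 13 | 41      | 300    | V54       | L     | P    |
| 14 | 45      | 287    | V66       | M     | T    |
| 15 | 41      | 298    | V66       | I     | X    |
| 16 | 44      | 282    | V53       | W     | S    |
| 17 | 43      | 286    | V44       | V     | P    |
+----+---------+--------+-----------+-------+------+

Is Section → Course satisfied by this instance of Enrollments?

No

Section=43: rows 1, 9, 17 → Course = 286, 286, 286 ✓
Section=49: rows 2, 8 → Course = 301, 301 ✓
Section=41: rows 3, 4, 13, 15 → Course takes values {283, 294, 300, 298} — violation
Section=45: rows 5, 14 → Course takes values {282, 287} — violation
Section=55: row 6 → Course = 293 ✓
Section=42: row 7 → Course = 291 ✓
Section=50: row 10 → Course = 299 ✓
Section=48: row 11 → Course = 289 ✓
Section=47: row 12 → Course = 287 ✓
Section=44: row 16 → Course = 282 ✓
Two rows agree on Section but differ on Course, so Section → Course does not hold.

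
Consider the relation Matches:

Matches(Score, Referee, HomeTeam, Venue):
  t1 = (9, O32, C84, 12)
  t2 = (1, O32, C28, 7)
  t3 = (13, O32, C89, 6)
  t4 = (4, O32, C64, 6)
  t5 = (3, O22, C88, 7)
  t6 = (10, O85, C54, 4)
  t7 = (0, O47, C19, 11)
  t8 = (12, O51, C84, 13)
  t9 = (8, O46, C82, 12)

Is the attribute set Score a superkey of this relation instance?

All 9 rows have distinct Score values, so Score → (all attributes) holds and Score is a superkey.

Yes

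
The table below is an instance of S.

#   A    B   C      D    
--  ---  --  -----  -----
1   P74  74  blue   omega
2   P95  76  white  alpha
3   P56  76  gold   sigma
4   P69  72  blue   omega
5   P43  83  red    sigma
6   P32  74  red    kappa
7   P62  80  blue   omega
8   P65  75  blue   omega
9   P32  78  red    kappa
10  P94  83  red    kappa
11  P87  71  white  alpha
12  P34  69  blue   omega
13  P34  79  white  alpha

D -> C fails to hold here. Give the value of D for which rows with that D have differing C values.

D=omega: rows 1, 4, 7, 8, 12 → C = blue, blue, blue, blue, blue ✓
D=alpha: rows 2, 11, 13 → C = white, white, white ✓
D=sigma: rows 3, 5 → C takes values {gold, red} — violation
D=kappa: rows 6, 9, 10 → C = red, red, red ✓
The only D value with inconsistent C is D=sigma.

sigma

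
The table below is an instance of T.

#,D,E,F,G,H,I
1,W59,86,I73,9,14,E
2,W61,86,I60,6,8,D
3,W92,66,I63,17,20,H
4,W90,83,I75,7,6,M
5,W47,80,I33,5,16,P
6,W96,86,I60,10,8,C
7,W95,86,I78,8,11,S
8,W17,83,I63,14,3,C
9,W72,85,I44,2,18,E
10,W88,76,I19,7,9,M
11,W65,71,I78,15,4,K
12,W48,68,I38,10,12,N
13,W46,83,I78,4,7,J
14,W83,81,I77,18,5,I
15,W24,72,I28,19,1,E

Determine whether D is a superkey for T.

Yes

All 15 rows have distinct D values, so D → (all attributes) holds and D is a superkey.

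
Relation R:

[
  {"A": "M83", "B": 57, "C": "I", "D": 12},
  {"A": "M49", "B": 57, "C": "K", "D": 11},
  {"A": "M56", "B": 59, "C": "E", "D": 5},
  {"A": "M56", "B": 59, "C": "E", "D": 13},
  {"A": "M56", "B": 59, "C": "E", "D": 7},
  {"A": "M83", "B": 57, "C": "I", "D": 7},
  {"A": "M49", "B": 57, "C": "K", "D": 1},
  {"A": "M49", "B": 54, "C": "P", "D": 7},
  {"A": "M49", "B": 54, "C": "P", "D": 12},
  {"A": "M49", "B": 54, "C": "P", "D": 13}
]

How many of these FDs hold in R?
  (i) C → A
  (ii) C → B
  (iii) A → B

2

(i) C → A: every LHS value maps to a single RHS value — holds.
(ii) C → B: every LHS value maps to a single RHS value — holds.
(iii) A → B: A=M49: 5 rows → B takes values {57, 54} — violation — fails.
2 of the 3 dependencies hold.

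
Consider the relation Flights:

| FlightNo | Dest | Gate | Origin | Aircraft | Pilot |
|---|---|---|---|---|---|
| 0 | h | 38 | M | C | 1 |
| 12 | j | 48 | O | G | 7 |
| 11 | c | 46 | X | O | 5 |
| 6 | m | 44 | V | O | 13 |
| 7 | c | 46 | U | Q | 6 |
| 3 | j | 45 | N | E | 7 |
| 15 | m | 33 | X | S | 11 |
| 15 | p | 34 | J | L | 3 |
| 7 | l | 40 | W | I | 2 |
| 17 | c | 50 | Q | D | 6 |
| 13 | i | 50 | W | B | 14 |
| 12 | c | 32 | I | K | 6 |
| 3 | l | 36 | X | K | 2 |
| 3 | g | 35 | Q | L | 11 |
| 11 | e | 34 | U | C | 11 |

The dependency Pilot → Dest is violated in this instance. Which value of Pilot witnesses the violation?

11

Pilot=1: 1 row → Dest = h ✓
Pilot=7: 2 rows → Dest = j, j ✓
Pilot=5: 1 row → Dest = c ✓
Pilot=13: 1 row → Dest = m ✓
Pilot=6: 3 rows → Dest = c, c, c ✓
Pilot=11: 3 rows → Dest takes values {m, g, e} — violation
Pilot=3: 1 row → Dest = p ✓
Pilot=2: 2 rows → Dest = l, l ✓
Pilot=14: 1 row → Dest = i ✓
The only Pilot value with inconsistent Dest is Pilot=11.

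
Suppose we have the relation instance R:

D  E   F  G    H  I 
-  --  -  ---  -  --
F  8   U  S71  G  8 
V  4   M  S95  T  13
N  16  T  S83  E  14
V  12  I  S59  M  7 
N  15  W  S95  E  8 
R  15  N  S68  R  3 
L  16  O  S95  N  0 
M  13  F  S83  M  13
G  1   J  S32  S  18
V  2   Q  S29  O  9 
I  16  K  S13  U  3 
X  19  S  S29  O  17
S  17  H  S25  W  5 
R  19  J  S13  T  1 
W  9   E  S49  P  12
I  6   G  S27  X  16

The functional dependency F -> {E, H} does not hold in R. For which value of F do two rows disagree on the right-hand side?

F=U: 1 row → {E,H} = (8, G) ✓
F=M: 1 row → {E,H} = (4, T) ✓
F=T: 1 row → {E,H} = (16, E) ✓
F=I: 1 row → {E,H} = (12, M) ✓
F=W: 1 row → {E,H} = (15, E) ✓
F=N: 1 row → {E,H} = (15, R) ✓
F=O: 1 row → {E,H} = (16, N) ✓
F=F: 1 row → {E,H} = (13, M) ✓
F=J: 2 rows → {E,H} takes values {(1, S), (19, T)} — violation
F=Q: 1 row → {E,H} = (2, O) ✓
F=K: 1 row → {E,H} = (16, U) ✓
F=S: 1 row → {E,H} = (19, O) ✓
F=H: 1 row → {E,H} = (17, W) ✓
F=E: 1 row → {E,H} = (9, P) ✓
F=G: 1 row → {E,H} = (6, X) ✓
The only F value with inconsistent RHS is F=J.

J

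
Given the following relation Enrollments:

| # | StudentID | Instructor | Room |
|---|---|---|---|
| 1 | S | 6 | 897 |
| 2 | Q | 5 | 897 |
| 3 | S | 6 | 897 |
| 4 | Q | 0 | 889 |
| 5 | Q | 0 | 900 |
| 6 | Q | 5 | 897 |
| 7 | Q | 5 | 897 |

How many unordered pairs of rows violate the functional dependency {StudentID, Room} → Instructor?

0

(StudentID=S, Room=897): all 2 rows agree on Instructor — 0 pairs.
(StudentID=Q, Room=897): all 3 rows agree on Instructor — 0 pairs.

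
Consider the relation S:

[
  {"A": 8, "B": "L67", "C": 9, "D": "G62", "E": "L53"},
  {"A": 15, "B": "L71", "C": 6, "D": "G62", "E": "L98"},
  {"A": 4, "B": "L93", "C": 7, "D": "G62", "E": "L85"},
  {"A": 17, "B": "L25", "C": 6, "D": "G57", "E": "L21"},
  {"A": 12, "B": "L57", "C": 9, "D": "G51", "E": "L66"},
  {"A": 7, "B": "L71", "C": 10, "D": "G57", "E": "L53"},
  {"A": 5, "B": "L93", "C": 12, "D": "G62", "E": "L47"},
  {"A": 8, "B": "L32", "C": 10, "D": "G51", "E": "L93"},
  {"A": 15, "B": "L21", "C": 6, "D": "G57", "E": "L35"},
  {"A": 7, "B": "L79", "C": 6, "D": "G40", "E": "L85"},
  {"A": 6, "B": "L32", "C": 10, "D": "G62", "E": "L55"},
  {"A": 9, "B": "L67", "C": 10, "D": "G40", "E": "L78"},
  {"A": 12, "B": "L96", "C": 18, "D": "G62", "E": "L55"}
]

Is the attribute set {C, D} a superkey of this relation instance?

Two distinct rows share (C=6, D=G57), so {C, D} does not determine every attribute — not a superkey.

No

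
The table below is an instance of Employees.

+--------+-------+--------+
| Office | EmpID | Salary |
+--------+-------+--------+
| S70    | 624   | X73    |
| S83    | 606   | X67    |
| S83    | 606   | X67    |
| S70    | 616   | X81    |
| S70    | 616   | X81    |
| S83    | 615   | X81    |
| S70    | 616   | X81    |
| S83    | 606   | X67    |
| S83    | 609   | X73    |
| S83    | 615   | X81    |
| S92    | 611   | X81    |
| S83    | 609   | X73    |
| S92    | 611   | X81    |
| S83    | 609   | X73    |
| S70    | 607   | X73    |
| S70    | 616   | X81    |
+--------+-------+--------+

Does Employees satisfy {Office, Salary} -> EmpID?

No

(Office=S70, Salary=X73): 2 rows → EmpID takes values {624, 607} — violation
(Office=S83, Salary=X67): 3 rows → EmpID = 606, 606, 606 ✓
(Office=S70, Salary=X81): 4 rows → EmpID = 616, 616, 616, 616 ✓
(Office=S83, Salary=X81): 2 rows → EmpID = 615, 615 ✓
(Office=S83, Salary=X73): 3 rows → EmpID = 609, 609, 609 ✓
(Office=S92, Salary=X81): 2 rows → EmpID = 611, 611 ✓
Two rows agree on {Office, Salary} but differ on EmpID, so {Office, Salary} -> EmpID does not hold.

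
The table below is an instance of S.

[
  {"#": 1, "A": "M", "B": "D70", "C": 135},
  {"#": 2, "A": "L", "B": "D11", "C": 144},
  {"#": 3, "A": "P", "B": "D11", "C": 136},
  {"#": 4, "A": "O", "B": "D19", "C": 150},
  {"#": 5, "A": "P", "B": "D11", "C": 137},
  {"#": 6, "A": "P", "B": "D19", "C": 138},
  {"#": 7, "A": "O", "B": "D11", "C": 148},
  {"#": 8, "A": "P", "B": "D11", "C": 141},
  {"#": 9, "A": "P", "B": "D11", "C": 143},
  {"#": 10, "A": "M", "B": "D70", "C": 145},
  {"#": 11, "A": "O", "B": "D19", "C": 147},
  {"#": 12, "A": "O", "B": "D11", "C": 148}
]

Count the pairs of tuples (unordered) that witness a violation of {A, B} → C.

8

(A=M, B=D70): violating pairs (1,10) — 1 pair.
(A=P, B=D11): violating pairs (3,5), (3,8), (3,9), (5,8), (5,9), (8,9) — 6 pairs.
(A=O, B=D19): violating pairs (4,11) — 1 pair.
(A=O, B=D11): all 2 rows agree on C — 0 pairs.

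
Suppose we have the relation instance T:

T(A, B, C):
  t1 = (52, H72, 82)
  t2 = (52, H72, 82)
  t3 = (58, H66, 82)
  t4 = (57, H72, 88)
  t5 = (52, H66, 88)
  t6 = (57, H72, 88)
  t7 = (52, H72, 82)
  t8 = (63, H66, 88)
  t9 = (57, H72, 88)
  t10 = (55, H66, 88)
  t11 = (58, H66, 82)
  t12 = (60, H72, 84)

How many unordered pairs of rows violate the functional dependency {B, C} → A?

(B=H72, C=82): all 3 rows agree on A — 0 pairs.
(B=H66, C=82): all 2 rows agree on A — 0 pairs.
(B=H72, C=88): all 3 rows agree on A — 0 pairs.
(B=H66, C=88): violating pairs (5,8), (5,10), (8,10) — 3 pairs.

3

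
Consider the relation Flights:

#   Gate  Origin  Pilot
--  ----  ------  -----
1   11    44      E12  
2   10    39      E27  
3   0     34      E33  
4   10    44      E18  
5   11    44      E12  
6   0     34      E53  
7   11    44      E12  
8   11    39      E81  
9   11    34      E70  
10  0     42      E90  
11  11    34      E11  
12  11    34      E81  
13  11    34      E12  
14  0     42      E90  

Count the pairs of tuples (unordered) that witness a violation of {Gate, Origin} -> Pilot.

(Gate=11, Origin=44): all 3 rows agree on Pilot — 0 pairs.
(Gate=0, Origin=34): violating pairs (3,6) — 1 pair.
(Gate=11, Origin=34): violating pairs (9,11), (9,12), (9,13), (11,12), (11,13), (12,13) — 6 pairs.
(Gate=0, Origin=42): all 2 rows agree on Pilot — 0 pairs.

7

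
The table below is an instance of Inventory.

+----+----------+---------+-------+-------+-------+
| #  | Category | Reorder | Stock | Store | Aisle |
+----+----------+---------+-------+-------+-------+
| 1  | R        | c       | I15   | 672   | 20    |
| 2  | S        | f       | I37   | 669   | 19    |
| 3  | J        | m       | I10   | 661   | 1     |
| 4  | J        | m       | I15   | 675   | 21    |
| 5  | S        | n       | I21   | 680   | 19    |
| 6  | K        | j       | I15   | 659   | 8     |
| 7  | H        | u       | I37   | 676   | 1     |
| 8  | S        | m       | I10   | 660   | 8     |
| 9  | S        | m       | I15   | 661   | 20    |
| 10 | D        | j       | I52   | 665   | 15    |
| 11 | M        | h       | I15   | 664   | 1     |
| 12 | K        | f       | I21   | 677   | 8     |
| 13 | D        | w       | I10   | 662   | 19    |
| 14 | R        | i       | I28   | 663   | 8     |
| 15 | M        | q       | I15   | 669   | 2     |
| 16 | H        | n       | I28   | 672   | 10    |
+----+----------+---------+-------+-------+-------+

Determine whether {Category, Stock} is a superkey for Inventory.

Rows 11 and 15 have the same {Category, Stock} value (Category=M, Stock=I15) but are distinct tuples, so {Category, Stock} does not determine every attribute — not a superkey.

No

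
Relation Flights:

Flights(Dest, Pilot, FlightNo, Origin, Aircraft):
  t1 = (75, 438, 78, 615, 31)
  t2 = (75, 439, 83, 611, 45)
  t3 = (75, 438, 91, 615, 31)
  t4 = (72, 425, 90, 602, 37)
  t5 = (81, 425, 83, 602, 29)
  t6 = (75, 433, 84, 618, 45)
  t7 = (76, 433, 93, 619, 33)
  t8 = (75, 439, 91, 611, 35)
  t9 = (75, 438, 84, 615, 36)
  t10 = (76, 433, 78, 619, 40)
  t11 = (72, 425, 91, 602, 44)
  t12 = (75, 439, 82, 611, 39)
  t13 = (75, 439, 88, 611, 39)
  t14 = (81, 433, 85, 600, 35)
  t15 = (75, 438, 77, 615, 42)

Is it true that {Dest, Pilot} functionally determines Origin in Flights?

Yes

(Dest=75, Pilot=438): rows 1, 3, 9, 15 → Origin = 615, 615, 615, 615 ✓
(Dest=75, Pilot=439): rows 2, 8, 12, 13 → Origin = 611, 611, 611, 611 ✓
(Dest=72, Pilot=425): rows 4, 11 → Origin = 602, 602 ✓
(Dest=81, Pilot=425): row 5 → Origin = 602 ✓
(Dest=75, Pilot=433): row 6 → Origin = 618 ✓
(Dest=76, Pilot=433): rows 7, 10 → Origin = 619, 619 ✓
(Dest=81, Pilot=433): row 14 → Origin = 600 ✓
Every {Dest, Pilot} value is associated with a single Origin value, so {Dest, Pilot} → Origin holds.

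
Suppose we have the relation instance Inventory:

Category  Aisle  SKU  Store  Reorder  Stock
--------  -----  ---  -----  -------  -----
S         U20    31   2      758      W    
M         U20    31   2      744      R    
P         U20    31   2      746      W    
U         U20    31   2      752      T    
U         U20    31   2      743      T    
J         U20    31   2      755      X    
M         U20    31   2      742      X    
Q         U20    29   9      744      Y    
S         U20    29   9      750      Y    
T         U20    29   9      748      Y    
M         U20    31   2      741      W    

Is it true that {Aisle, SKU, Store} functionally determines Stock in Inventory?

No

(Aisle=U20, SKU=31, Store=2): 8 rows → Stock takes values {W, R, T, X} — violation
(Aisle=U20, SKU=29, Store=9): 3 rows → Stock = Y, Y, Y ✓
Two rows agree on {Aisle, SKU, Store} but differ on Stock, so {Aisle, SKU, Store} -> Stock does not hold.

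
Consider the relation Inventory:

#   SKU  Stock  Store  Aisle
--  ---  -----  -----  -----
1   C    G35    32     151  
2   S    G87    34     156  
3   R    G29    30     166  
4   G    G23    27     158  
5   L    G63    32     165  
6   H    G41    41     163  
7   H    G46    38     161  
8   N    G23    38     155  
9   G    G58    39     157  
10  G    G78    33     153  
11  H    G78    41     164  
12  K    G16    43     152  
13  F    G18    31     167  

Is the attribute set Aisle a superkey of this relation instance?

All 13 rows have distinct Aisle values, so Aisle → (all attributes) holds and Aisle is a superkey.

Yes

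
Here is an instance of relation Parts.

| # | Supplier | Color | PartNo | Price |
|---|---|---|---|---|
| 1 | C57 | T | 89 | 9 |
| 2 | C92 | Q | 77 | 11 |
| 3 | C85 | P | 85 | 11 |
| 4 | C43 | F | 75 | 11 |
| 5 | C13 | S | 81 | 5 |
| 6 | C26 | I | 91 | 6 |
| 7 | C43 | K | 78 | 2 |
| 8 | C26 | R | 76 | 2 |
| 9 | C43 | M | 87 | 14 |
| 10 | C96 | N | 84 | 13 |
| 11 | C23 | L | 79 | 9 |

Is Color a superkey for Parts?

Yes

All 11 rows have distinct Color values, so Color → (all attributes) holds and Color is a superkey.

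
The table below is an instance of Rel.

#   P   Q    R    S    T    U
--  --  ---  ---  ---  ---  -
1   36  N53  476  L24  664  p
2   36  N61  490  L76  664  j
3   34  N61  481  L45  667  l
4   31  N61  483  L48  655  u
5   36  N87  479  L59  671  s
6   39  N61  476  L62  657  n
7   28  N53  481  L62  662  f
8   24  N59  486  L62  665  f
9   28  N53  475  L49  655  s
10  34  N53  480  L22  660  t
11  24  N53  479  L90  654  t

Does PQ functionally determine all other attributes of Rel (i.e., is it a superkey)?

No

Rows 7 and 9 have the same PQ value (P=28, Q=N53) but are distinct tuples, so PQ does not determine every attribute — not a superkey.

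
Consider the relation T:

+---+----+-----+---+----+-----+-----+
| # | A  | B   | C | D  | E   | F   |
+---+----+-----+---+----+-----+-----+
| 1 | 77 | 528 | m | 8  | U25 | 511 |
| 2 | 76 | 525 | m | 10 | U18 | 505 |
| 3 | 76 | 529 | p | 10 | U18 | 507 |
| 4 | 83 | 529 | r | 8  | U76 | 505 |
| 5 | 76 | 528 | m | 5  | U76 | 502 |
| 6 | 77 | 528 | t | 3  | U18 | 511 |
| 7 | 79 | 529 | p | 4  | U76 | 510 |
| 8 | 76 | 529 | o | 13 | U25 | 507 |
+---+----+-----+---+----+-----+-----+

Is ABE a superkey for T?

Yes

All 8 rows have distinct ABE values, so ABE → (all attributes) holds and ABE is a superkey.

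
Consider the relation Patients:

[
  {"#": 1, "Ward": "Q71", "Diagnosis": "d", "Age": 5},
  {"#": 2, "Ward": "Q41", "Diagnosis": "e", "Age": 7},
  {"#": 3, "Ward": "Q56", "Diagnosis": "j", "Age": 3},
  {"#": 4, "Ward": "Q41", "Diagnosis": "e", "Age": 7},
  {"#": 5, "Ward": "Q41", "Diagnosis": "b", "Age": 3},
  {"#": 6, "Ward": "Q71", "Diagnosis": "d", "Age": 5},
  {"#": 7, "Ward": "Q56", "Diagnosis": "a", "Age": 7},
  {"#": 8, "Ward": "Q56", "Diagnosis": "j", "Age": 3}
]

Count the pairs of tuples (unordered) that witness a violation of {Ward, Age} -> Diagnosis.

(Ward=Q71, Age=5): all 2 rows agree on Diagnosis — 0 pairs.
(Ward=Q41, Age=7): all 2 rows agree on Diagnosis — 0 pairs.
(Ward=Q56, Age=3): all 2 rows agree on Diagnosis — 0 pairs.

0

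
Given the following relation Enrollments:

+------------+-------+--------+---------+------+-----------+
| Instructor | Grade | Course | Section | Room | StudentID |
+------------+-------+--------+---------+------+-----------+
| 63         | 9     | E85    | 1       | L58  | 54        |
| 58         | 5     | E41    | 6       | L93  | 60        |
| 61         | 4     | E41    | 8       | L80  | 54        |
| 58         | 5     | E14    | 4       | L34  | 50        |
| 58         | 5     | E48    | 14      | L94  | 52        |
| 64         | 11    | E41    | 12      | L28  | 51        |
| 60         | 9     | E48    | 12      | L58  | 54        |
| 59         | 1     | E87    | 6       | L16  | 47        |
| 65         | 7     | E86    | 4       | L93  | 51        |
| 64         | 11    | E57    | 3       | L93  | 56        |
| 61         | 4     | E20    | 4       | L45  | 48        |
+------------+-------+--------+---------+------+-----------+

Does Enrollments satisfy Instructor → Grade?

Yes

Instructor=63: 1 row → Grade = 9 ✓
Instructor=58: 3 rows → Grade = 5, 5, 5 ✓
Instructor=61: 2 rows → Grade = 4, 4 ✓
Instructor=64: 2 rows → Grade = 11, 11 ✓
Instructor=60: 1 row → Grade = 9 ✓
Instructor=59: 1 row → Grade = 1 ✓
Instructor=65: 1 row → Grade = 7 ✓
Every Instructor value is associated with a single Grade value, so Instructor → Grade holds.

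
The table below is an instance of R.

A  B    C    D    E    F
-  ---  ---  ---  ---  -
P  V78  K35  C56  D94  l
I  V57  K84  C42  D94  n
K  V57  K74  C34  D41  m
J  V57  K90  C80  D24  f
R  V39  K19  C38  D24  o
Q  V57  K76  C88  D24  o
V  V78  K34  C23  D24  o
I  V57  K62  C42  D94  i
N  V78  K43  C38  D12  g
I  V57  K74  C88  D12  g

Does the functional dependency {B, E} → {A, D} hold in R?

(B=V78, E=D94): 1 row → {A,D} = (P, C56) ✓
(B=V57, E=D94): 2 rows → {A,D} = (I, C42), (I, C42) ✓
(B=V57, E=D41): 1 row → {A,D} = (K, C34) ✓
(B=V57, E=D24): 2 rows → {A,D} takes values {(J, C80), (Q, C88)} — violation
(B=V39, E=D24): 1 row → {A,D} = (R, C38) ✓
(B=V78, E=D24): 1 row → {A,D} = (V, C23) ✓
(B=V78, E=D12): 1 row → {A,D} = (N, C38) ✓
(B=V57, E=D12): 1 row → {A,D} = (I, C88) ✓
Two rows agree on {B, E} but differ on {A, D}, so {B, E} → {A, D} does not hold.

No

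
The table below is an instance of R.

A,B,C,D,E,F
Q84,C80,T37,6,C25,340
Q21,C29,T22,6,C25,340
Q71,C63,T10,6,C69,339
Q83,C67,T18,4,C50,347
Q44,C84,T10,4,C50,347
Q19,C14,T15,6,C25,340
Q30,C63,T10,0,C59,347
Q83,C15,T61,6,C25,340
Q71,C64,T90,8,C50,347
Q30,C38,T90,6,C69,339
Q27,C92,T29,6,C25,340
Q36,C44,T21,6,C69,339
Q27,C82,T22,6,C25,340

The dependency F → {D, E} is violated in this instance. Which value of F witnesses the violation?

F=340: 6 rows → {D,E} = (6, C25), (6, C25), (6, C25), (6, C25), (6, C25), (6, C25) ✓
F=339: 3 rows → {D,E} = (6, C69), (6, C69), (6, C69) ✓
F=347: 4 rows → {D,E} takes values {(4, C50), (0, C59), (8, C50)} — violation
The only F value with inconsistent RHS is F=347.

347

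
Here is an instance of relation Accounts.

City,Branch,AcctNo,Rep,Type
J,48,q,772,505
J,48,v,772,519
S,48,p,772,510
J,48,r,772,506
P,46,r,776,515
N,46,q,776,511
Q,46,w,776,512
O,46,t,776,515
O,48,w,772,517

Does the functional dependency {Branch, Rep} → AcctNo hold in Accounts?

No

(Branch=48, Rep=772): 5 rows → AcctNo takes values {q, v, p, r, w} — violation
(Branch=46, Rep=776): 4 rows → AcctNo takes values {r, q, w, t} — violation
Two rows agree on {Branch, Rep} but differ on AcctNo, so {Branch, Rep} → AcctNo does not hold.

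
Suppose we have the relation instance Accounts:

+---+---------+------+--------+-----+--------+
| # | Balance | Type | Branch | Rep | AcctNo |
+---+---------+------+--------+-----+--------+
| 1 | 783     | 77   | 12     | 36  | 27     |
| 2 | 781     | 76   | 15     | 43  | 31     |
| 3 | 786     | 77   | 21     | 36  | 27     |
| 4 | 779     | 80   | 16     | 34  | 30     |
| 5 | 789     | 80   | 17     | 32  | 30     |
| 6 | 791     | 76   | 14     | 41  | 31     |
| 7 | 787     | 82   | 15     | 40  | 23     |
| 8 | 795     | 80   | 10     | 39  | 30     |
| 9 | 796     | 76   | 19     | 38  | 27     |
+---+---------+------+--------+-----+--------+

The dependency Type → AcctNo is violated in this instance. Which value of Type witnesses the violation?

76

Type=77: rows 1, 3 → AcctNo = 27, 27 ✓
Type=76: rows 2, 6, 9 → AcctNo takes values {31, 27} — violation
Type=80: rows 4, 5, 8 → AcctNo = 30, 30, 30 ✓
Type=82: row 7 → AcctNo = 23 ✓
The only Type value with inconsistent AcctNo is Type=76.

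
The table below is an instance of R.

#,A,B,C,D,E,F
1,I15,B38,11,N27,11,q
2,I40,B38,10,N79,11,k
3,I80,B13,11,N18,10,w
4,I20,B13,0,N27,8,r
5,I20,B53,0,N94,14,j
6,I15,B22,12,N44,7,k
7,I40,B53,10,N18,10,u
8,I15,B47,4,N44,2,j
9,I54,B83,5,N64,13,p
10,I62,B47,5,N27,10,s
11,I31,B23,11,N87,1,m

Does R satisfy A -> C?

A=I15: rows 1, 6, 8 → C takes values {11, 12, 4} — violation
A=I40: rows 2, 7 → C = 10, 10 ✓
A=I80: row 3 → C = 11 ✓
A=I20: rows 4, 5 → C = 0, 0 ✓
A=I54: row 9 → C = 5 ✓
A=I62: row 10 → C = 5 ✓
A=I31: row 11 → C = 11 ✓
Two rows agree on A but differ on C, so A -> C does not hold.

No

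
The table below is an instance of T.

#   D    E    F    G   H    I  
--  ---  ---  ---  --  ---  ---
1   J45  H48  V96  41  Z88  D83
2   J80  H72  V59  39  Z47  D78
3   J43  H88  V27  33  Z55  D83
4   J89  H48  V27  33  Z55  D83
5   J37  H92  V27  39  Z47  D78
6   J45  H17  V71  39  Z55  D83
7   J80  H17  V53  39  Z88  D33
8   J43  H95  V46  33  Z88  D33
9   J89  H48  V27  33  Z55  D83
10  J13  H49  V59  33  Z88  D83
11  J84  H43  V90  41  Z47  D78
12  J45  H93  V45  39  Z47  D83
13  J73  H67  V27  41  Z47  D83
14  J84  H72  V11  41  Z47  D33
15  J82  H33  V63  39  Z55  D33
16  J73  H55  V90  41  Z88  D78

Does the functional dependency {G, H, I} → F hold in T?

(G=41, H=Z88, I=D83): row 1 → F = V96 ✓
(G=39, H=Z47, I=D78): rows 2, 5 → F takes values {V59, V27} — violation
(G=33, H=Z55, I=D83): rows 3, 4, 9 → F = V27, V27, V27 ✓
(G=39, H=Z55, I=D83): row 6 → F = V71 ✓
(G=39, H=Z88, I=D33): row 7 → F = V53 ✓
(G=33, H=Z88, I=D33): row 8 → F = V46 ✓
(G=33, H=Z88, I=D83): row 10 → F = V59 ✓
(G=41, H=Z47, I=D78): row 11 → F = V90 ✓
(G=39, H=Z47, I=D83): row 12 → F = V45 ✓
(G=41, H=Z47, I=D83): row 13 → F = V27 ✓
(G=41, H=Z47, I=D33): row 14 → F = V11 ✓
(G=39, H=Z55, I=D33): row 15 → F = V63 ✓
(G=41, H=Z88, I=D78): row 16 → F = V90 ✓
Two rows agree on {G, H, I} but differ on F, so {G, H, I} → F does not hold.

No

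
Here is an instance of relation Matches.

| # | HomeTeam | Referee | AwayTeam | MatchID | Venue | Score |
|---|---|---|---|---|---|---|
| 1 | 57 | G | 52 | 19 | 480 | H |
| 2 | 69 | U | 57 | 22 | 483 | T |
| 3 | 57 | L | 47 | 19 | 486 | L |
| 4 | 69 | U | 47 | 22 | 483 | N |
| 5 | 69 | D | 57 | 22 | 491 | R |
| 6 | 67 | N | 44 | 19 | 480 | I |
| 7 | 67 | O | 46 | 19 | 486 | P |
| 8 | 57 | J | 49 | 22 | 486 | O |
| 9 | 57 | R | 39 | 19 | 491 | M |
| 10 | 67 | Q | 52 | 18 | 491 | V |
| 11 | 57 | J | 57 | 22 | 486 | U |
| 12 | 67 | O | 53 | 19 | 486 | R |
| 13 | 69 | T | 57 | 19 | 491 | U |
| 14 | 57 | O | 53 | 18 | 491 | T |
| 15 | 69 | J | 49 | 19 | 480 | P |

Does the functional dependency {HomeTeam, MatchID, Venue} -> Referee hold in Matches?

Yes

(HomeTeam=57, MatchID=19, Venue=480): row 1 → Referee = G ✓
(HomeTeam=69, MatchID=22, Venue=483): rows 2, 4 → Referee = U, U ✓
(HomeTeam=57, MatchID=19, Venue=486): row 3 → Referee = L ✓
(HomeTeam=69, MatchID=22, Venue=491): row 5 → Referee = D ✓
(HomeTeam=67, MatchID=19, Venue=480): row 6 → Referee = N ✓
(HomeTeam=67, MatchID=19, Venue=486): rows 7, 12 → Referee = O, O ✓
(HomeTeam=57, MatchID=22, Venue=486): rows 8, 11 → Referee = J, J ✓
(HomeTeam=57, MatchID=19, Venue=491): row 9 → Referee = R ✓
(HomeTeam=67, MatchID=18, Venue=491): row 10 → Referee = Q ✓
(HomeTeam=69, MatchID=19, Venue=491): row 13 → Referee = T ✓
(HomeTeam=57, MatchID=18, Venue=491): row 14 → Referee = O ✓
(HomeTeam=69, MatchID=19, Venue=480): row 15 → Referee = J ✓
Every {HomeTeam, MatchID, Venue} value is associated with a single Referee value, so {HomeTeam, MatchID, Venue} -> Referee holds.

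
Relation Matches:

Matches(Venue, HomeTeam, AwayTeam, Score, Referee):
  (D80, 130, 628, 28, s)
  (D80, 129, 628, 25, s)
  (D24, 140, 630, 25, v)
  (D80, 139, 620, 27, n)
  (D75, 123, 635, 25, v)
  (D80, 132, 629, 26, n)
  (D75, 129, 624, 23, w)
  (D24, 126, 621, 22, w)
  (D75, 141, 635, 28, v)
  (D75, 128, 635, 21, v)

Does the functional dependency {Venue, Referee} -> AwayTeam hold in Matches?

(Venue=D80, Referee=s): 2 rows → AwayTeam = 628, 628 ✓
(Venue=D24, Referee=v): 1 row → AwayTeam = 630 ✓
(Venue=D80, Referee=n): 2 rows → AwayTeam takes values {620, 629} — violation
(Venue=D75, Referee=v): 3 rows → AwayTeam = 635, 635, 635 ✓
(Venue=D75, Referee=w): 1 row → AwayTeam = 624 ✓
(Venue=D24, Referee=w): 1 row → AwayTeam = 621 ✓
Two rows agree on {Venue, Referee} but differ on AwayTeam, so {Venue, Referee} -> AwayTeam does not hold.

No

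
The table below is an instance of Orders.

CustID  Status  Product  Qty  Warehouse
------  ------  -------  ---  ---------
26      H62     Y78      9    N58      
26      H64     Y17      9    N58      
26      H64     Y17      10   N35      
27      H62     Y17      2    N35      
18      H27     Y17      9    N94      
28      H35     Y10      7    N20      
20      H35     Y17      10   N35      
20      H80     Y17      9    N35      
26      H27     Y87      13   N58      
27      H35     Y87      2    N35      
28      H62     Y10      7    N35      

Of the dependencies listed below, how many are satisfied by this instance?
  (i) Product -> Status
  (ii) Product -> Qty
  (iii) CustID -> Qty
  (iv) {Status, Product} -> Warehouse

(i) Product -> Status: Product=Y17: 6 rows → Status takes values {H64, H62, H27, H35, H80} — violation; Product=Y10: 2 rows → Status takes values {H35, H62} — violation; Product=Y87: 2 rows → Status takes values {H27, H35} — violation — fails.
(ii) Product -> Qty: Product=Y17: 6 rows → Qty takes values {9, 10, 2} — violation; Product=Y87: 2 rows → Qty takes values {13, 2} — violation — fails.
(iii) CustID -> Qty: CustID=26: 4 rows → Qty takes values {9, 10, 13} — violation; CustID=20: 2 rows → Qty takes values {10, 9} — violation — fails.
(iv) {Status, Product} -> Warehouse: (Status=H64, Product=Y17): 2 rows → Warehouse takes values {N58, N35} — violation — fails.
None of the 4 dependencies hold.

0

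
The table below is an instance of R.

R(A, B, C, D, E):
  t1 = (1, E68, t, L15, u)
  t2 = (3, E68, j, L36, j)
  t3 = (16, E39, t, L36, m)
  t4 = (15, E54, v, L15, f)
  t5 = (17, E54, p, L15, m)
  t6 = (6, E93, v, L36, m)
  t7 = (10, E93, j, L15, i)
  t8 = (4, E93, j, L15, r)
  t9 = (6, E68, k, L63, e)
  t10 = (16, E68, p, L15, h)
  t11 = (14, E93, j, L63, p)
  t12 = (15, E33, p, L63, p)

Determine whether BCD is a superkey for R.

Rows 7 and 8 have the same BCD value (B=E93, C=j, D=L15) but are distinct tuples, so BCD does not determine every attribute — not a superkey.

No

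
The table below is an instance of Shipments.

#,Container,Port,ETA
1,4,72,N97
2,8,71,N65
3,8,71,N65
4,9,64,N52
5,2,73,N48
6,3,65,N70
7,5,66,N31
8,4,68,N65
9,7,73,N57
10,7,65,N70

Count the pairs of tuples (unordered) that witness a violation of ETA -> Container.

ETA=N65: violating pairs (2,8), (3,8) — 2 pairs.
ETA=N70: violating pairs (6,10) — 1 pair.

3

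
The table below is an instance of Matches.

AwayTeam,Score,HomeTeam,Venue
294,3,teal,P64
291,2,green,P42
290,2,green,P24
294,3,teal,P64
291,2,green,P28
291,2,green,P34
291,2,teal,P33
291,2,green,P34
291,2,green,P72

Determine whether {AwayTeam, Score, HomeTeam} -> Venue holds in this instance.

(AwayTeam=294, Score=3, HomeTeam=teal): 2 rows → Venue = P64, P64 ✓
(AwayTeam=291, Score=2, HomeTeam=green): 5 rows → Venue takes values {P42, P28, P34, P72} — violation
(AwayTeam=290, Score=2, HomeTeam=green): 1 row → Venue = P24 ✓
(AwayTeam=291, Score=2, HomeTeam=teal): 1 row → Venue = P33 ✓
Two rows agree on {AwayTeam, Score, HomeTeam} but differ on Venue, so {AwayTeam, Score, HomeTeam} -> Venue does not hold.

No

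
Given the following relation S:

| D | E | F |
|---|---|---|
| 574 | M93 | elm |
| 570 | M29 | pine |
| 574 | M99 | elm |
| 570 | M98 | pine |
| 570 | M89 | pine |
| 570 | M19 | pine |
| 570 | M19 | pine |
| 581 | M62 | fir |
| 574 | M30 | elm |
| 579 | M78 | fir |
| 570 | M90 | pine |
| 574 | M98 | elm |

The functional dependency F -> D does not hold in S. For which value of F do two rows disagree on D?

F=elm: 4 rows → D = 574, 574, 574, 574 ✓
F=pine: 6 rows → D = 570, 570, 570, 570, 570, 570 ✓
F=fir: 2 rows → D takes values {581, 579} — violation
The only F value with inconsistent D is F=fir.

fir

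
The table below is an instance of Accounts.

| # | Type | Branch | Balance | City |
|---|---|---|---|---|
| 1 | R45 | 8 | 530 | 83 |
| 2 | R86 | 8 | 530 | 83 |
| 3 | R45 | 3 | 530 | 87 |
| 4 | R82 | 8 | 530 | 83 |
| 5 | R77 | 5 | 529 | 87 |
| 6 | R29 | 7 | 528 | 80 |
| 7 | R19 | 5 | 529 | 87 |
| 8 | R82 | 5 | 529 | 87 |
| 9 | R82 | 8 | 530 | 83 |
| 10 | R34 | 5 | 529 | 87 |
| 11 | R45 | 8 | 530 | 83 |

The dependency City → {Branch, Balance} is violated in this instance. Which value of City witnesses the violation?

87

City=83: rows 1, 2, 4, 9, 11 → {Branch,Balance} = (8, 530), (8, 530), (8, 530), (8, 530), (8, 530) ✓
City=87: rows 3, 5, 7, 8, 10 → {Branch,Balance} takes values {(3, 530), (5, 529)} — violation
City=80: row 6 → {Branch,Balance} = (7, 528) ✓
The only City value with inconsistent RHS is City=87.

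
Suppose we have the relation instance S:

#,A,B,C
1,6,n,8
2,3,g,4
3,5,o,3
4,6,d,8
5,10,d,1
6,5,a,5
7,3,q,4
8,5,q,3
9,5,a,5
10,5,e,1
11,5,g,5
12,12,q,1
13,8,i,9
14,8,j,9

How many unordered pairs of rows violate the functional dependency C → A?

C=8: all 2 rows agree on A — 0 pairs.
C=4: all 2 rows agree on A — 0 pairs.
C=3: all 2 rows agree on A — 0 pairs.
C=1: violating pairs (5,10), (5,12), (10,12) — 3 pairs.
C=5: all 3 rows agree on A — 0 pairs.
C=9: all 2 rows agree on A — 0 pairs.

3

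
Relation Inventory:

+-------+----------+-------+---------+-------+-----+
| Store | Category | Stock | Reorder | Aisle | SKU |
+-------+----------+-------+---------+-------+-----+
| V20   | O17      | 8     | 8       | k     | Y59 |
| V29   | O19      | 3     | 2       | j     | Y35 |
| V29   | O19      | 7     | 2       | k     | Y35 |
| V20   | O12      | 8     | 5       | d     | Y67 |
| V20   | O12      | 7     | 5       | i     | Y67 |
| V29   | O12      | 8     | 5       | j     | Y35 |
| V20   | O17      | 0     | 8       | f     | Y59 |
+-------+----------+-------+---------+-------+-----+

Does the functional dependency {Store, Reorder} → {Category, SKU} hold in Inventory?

Yes

(Store=V20, Reorder=8): 2 rows → {Category,SKU} = (O17, Y59), (O17, Y59) ✓
(Store=V29, Reorder=2): 2 rows → {Category,SKU} = (O19, Y35), (O19, Y35) ✓
(Store=V20, Reorder=5): 2 rows → {Category,SKU} = (O12, Y67), (O12, Y67) ✓
(Store=V29, Reorder=5): 1 row → {Category,SKU} = (O12, Y35) ✓
Every {Store, Reorder} value is associated with a single {Category, SKU} value, so {Store, Reorder} → {Category, SKU} holds.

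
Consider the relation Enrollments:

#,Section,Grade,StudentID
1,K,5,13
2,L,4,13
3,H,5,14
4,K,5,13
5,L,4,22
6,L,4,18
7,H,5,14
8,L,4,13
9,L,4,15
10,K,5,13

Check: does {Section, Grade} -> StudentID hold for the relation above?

No

(Section=K, Grade=5): rows 1, 4, 10 → StudentID = 13, 13, 13 ✓
(Section=L, Grade=4): rows 2, 5, 6, 8, 9 → StudentID takes values {13, 22, 18, 15} — violation
(Section=H, Grade=5): rows 3, 7 → StudentID = 14, 14 ✓
Two rows agree on {Section, Grade} but differ on StudentID, so {Section, Grade} -> StudentID does not hold.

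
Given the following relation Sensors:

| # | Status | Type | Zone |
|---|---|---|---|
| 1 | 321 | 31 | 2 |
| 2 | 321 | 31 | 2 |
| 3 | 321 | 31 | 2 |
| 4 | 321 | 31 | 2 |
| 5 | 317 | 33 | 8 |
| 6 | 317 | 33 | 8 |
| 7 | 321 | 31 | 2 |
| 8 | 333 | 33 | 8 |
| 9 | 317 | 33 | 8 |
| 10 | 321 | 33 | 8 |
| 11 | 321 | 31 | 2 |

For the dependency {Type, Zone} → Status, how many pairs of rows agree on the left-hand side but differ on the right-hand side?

7

(Type=31, Zone=2): all 6 rows agree on Status — 0 pairs.
(Type=33, Zone=8): violating pairs (5,8), (5,10), (6,8), (6,10), (8,9), (8,10), (9,10) — 7 pairs.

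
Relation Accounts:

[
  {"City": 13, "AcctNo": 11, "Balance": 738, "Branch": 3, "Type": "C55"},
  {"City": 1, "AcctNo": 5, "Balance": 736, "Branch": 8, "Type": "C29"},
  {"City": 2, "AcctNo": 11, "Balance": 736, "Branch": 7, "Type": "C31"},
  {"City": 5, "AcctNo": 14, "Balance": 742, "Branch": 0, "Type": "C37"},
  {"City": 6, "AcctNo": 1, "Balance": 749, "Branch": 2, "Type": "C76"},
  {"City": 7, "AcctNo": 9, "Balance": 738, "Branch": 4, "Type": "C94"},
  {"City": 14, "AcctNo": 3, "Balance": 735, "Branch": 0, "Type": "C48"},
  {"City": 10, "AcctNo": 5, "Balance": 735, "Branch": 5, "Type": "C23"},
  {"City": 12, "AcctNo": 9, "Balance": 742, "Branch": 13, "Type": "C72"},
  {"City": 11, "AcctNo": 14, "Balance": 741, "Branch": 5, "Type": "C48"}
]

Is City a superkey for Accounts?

All 10 rows have distinct City values, so City → (all attributes) holds and City is a superkey.

Yes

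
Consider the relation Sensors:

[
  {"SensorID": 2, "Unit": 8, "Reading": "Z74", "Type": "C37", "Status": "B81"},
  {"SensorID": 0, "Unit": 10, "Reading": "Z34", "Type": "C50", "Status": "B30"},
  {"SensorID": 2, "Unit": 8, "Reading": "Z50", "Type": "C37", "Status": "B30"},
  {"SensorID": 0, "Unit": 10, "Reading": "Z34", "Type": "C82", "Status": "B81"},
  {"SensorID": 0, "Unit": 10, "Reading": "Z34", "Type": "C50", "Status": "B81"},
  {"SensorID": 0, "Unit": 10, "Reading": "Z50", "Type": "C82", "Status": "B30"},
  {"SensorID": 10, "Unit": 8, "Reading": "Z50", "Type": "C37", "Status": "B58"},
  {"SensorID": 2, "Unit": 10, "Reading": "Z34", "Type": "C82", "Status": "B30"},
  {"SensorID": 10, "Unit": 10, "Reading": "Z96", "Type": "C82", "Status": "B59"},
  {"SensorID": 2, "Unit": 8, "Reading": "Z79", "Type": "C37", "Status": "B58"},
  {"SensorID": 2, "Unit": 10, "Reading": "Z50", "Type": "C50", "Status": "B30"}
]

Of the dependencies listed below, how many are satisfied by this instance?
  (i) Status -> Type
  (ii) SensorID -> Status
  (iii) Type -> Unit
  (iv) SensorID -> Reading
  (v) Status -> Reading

1

(i) Status -> Type: Status=B81: 3 rows → Type takes values {C37, C82, C50} — violation; Status=B30: 5 rows → Type takes values {C50, C37, C82} — violation — fails.
(ii) SensorID -> Status: SensorID=2: 5 rows → Status takes values {B81, B30, B58} — violation; SensorID=0: 4 rows → Status takes values {B30, B81} — violation; SensorID=10: 2 rows → Status takes values {B58, B59} — violation — fails.
(iii) Type -> Unit: every LHS value maps to a single RHS value — holds.
(iv) SensorID -> Reading: SensorID=2: 5 rows → Reading takes values {Z74, Z50, Z34, Z79} — violation; SensorID=0: 4 rows → Reading takes values {Z34, Z50} — violation; SensorID=10: 2 rows → Reading takes values {Z50, Z96} — violation — fails.
(v) Status -> Reading: Status=B81: 3 rows → Reading takes values {Z74, Z34} — violation; Status=B30: 5 rows → Reading takes values {Z34, Z50} — violation; Status=B58: 2 rows → Reading takes values {Z50, Z79} — violation — fails.
1 of the 5 dependencies holds.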